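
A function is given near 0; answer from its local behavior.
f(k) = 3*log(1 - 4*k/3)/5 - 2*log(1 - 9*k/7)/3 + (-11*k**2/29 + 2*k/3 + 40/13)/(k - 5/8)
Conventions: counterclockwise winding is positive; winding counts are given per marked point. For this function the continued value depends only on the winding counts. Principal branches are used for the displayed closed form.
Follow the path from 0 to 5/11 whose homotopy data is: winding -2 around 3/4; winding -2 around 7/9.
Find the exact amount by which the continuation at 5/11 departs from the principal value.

The rational part is single-valued and drops out of the difference; each branch term changes only by its own monodromy.
(3/5)*log(1 - k/(3/4)): each positive loop around 3/4 adds 2*pi*i to the log, so winding -2 contributes (3/5)*(-2)*2*pi*i = -(12/5)*pi*i.
(-2/3)*log(1 - k/(7/9)): each positive loop around 7/9 adds 2*pi*i to the log, so winding -2 contributes (-2/3)*(-2)*2*pi*i = (8/3)*pi*i.
Summing the contributions at k = 5/11 gives (4/15)*pi*i.

Continued minus principal equals (4/15)*pi*i.


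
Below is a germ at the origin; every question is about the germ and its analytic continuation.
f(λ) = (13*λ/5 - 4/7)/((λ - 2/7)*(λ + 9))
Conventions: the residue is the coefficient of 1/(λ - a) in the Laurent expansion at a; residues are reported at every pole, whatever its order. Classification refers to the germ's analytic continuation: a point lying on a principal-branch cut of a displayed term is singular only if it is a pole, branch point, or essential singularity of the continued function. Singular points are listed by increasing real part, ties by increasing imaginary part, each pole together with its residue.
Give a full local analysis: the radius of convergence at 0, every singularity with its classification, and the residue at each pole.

Denominator factor (λ - 2/7): pole of order 1 at 2/7, modulus 2/7.
Denominator factor (λ + 9): pole of order 1 at -9, modulus 9.
The radius of convergence is the smallest modulus among the singular points: 2/7.
At the order-1 pole -9 set g(λ) = (λ - (-9))*f(λ) = (13*λ/5 - 4/7)/(λ - 2/7).
Simple pole: residue = g(a) at a = -9, which is 839/325.
At the order-1 pole 2/7 set g(λ) = (λ - (2/7))*f(λ) = (13*λ/5 - 4/7)/(λ + 9).
Simple pole: residue = g(a) at a = 2/7, which is 6/325.
List the singular points by increasing real part (a conjugate pair: the negative imaginary part first).

Radius of convergence at 0: 2/7.
At -9: a pole of order 1; residue 839/325.
At 2/7: a pole of order 1; residue 6/325.


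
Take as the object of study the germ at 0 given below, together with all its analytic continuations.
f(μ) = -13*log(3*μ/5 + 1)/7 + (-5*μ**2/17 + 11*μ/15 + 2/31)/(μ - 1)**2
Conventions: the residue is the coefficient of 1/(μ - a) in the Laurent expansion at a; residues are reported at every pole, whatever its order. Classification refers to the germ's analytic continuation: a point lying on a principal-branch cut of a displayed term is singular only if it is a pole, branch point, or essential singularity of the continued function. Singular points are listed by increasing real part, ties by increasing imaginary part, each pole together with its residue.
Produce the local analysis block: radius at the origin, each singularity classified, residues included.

Radius of convergence at 0: 1.
At -5/3: a logarithmic branch point.
At 1: a pole of order 2; residue 37/255.

Denominator factor (μ - 1)^2: pole of order 2 at 1, modulus 1.
Branch term (-13/7)*log(1 - μ/(-5/3)): its argument vanishes at μ = -5/3, a logarithmic branch point, modulus 5/3.
The radius of convergence is the smallest modulus among the singular points: 1.
The branch term is analytic at 1 and contributes nothing to the residue; only the rational part matters.
At the order-2 pole 1 set g(μ) = (μ - (1))^2*(rational part) = -5*μ**2/17 + 11*μ/15 + 2/31.
Order-2 pole: residue = g'(a); g'(1) = 37/255, so the residue is 37/255.
List the singular points by increasing real part (a conjugate pair: the negative imaginary part first).


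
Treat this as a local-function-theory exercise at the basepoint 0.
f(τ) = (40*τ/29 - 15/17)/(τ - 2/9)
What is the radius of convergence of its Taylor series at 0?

Denominator factor (τ - 2/9): pole of order 1 at 2/9, modulus 2/9.
The radius of convergence is the smallest modulus among the singular points: 2/9.

The radius of convergence is 2/9.


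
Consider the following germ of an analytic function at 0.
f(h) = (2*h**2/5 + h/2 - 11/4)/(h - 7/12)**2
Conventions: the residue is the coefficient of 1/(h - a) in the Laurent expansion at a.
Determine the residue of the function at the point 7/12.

At the order-2 pole 7/12 set g(h) = (h - (7/12))^2*f(h) = 2*h**2/5 + h/2 - 11/4.
Order-2 pole: residue = g'(a); g'(7/12) = 29/30, so the residue is 29/30.

The residue is 29/30.


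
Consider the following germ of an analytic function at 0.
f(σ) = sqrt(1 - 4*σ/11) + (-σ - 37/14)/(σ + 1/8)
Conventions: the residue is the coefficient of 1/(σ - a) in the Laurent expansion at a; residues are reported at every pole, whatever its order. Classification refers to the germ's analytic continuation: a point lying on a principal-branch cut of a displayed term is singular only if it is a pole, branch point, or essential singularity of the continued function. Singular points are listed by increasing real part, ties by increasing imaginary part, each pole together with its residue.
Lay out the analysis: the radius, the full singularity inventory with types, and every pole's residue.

Radius of convergence at 0: 1/8.
At -1/8: a pole of order 1; residue -141/56.
At 11/4: an algebraic (square-root) branch point.

Denominator factor (σ + 1/8): pole of order 1 at -1/8, modulus 1/8.
Branch term (1)*sqrt(1 - σ/(11/4)): its argument vanishes at σ = 11/4, a square-root branch point, modulus 11/4.
The radius of convergence is the smallest modulus among the singular points: 1/8.
The branch term is analytic at -1/8 and contributes nothing to the residue; only the rational part matters.
At the order-1 pole -1/8 set g(σ) = (σ - (-1/8))*(rational part) = -σ - 37/14.
Simple pole: residue = g(a) at a = -1/8, which is -141/56.
List the singular points by increasing real part (a conjugate pair: the negative imaginary part first).


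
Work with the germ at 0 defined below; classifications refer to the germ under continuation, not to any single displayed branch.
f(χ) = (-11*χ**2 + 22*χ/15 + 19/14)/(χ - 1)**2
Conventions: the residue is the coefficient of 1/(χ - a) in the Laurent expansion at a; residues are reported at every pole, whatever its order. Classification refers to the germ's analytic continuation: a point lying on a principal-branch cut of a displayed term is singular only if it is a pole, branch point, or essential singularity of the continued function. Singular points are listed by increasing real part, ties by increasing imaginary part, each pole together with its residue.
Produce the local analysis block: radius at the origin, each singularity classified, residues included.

Denominator factor (χ - 1)^2: pole of order 2 at 1, modulus 1.
The radius of convergence is the smallest modulus among the singular points: 1.
At the order-2 pole 1 set g(χ) = (χ - (1))^2*f(χ) = -11*χ**2 + 22*χ/15 + 19/14.
Order-2 pole: residue = g'(a); g'(1) = -308/15, so the residue is -308/15.

Radius of convergence at 0: 1.
At 1: a pole of order 2; residue -308/15.


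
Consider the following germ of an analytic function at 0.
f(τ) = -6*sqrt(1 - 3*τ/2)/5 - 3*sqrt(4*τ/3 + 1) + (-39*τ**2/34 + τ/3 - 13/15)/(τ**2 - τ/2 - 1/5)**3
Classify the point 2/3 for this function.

The point is an algebraic (square-root) branch point.

The term (-6/5)*sqrt(1 - τ/(2/3)) has argument 1 - 2/3/(2/3) = 0 at 2/3: a square-root (algebraic, two-sheeted) branch point; the remaining terms are analytic or single-valued there.


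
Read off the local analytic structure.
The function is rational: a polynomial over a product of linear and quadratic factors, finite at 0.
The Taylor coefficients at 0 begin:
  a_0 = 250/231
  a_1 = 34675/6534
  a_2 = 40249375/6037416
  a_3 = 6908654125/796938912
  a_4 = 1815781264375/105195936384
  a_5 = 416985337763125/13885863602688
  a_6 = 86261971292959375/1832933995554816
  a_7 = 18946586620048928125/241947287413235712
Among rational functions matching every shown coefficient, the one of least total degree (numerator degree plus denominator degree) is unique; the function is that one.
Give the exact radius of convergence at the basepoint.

No rational of total degree below 4 reproduces all 8 coefficients; solving the [1/3] Pade equations on them gives f(x) = (-23*x/9 - 5/7)/((x - 3/5)*(x**2 + 3*x/8 + 11/10)), whose expansion matches every shown term.
Denominator factor (x - 3/5): pole of order 1 at 3/5, modulus 3/5.
Denominator factor (x**2 + 3*x/8 + 11/10): discriminant -1363/320, complex-conjugate roots (-3/16) + ((1/80)*sqrt(6815))*i and (-3/16) - ((1/80)*sqrt(6815))*i; poles of order 1, moduli (1/10)*sqrt(110) and (1/10)*sqrt(110).
The radius of convergence is the smallest modulus among the singular points: 3/5.

The radius of convergence is 3/5.


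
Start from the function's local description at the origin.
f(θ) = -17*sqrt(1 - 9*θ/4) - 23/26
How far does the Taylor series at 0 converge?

Branch term (-17)*sqrt(1 - θ/(4/9)): its argument vanishes at θ = 4/9, a square-root branch point, modulus 4/9.
The radius of convergence is the smallest modulus among the singular points: 4/9.

The radius of convergence is 4/9.


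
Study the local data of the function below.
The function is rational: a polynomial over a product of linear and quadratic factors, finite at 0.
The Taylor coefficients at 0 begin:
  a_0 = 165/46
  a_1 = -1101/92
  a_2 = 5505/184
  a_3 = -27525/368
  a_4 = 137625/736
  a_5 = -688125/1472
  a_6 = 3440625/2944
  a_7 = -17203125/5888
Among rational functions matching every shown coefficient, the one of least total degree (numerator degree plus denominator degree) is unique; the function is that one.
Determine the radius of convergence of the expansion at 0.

No rational of total degree below 2 reproduces all 8 coefficients; solving the [1/1] Pade equations on them gives f(ζ) = (33/23 - 6*ζ/5)/(ζ + 2/5), whose expansion matches every shown term.
Denominator factor (ζ + 2/5): pole of order 1 at -2/5, modulus 2/5.
The radius of convergence is the smallest modulus among the singular points: 2/5.

The radius of convergence is 2/5.


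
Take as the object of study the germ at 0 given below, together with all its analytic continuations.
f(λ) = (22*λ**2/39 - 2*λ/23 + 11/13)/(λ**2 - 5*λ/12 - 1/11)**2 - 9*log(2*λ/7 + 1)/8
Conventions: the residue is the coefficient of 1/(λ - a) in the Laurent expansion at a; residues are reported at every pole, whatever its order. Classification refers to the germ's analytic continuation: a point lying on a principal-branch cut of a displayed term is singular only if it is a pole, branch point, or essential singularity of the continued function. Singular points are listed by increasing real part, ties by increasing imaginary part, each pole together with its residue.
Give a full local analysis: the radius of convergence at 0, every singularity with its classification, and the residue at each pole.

Radius of convergence at 0: -5/24 + (1/264)*sqrt(9361).
At -7/2: a logarithmic branch point.
At 5/24 - (1/264)*sqrt(9361): a pole of order 2; residue (8829216/216536099)*sqrt(9361).
At 5/24 + (1/264)*sqrt(9361): a pole of order 2; residue -(8829216/216536099)*sqrt(9361).


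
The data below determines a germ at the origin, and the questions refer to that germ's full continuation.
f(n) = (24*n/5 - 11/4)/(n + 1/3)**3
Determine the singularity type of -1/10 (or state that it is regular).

The point is a regular point.

Denominator factors: n + 1/3 = 7/30 at n = -1/10 — none vanishes.
So the germ continues analytically to -1/10.


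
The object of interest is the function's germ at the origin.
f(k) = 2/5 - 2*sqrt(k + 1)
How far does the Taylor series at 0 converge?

The radius of convergence is 1.

Branch term (-2)*sqrt(1 - k/(-1)): its argument vanishes at k = -1, a square-root branch point, modulus 1.
The radius of convergence is the smallest modulus among the singular points: 1.


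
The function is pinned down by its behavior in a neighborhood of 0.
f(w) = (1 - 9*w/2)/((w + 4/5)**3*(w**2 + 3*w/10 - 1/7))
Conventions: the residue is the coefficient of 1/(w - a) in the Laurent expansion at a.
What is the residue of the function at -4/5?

The residue is 218099/729.

At the order-3 pole -4/5 set g(w) = (w - (-4/5))^3*f(w) = (1 - 9*w/2)/(w**2 + 3*w/10 - 1/7).
Order-3 pole: residue = g''(a)/2; g''(-4/5) = 436198/729, so the residue is 218099/729.


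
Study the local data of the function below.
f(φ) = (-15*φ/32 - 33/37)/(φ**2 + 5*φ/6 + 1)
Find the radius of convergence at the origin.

The radius of convergence is 1.

Denominator factor (φ**2 + 5*φ/6 + 1): discriminant -119/36, complex-conjugate roots (-5/12) + ((1/12)*sqrt(119))*i and (-5/12) - ((1/12)*sqrt(119))*i; poles of order 1, moduli 1 and 1.
The radius of convergence is the smallest modulus among the singular points: 1.


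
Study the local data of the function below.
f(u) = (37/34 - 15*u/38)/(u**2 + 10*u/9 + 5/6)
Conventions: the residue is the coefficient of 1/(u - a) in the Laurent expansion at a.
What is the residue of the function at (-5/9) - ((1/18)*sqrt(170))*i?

The residue is (-15/76) + ((3801/54910)*sqrt(170))*i.

The factor u**2 + 10*u/9 + 5/6 splits as (u - a)(u - a') with a = (-5/9) - ((1/18)*sqrt(170))*i, a' = (-5/9) + ((1/18)*sqrt(170))*i. At the order-1 pole a set g(u) = (u - a)*f(u) = [37/34 - 15*u/38] / (u - a').
Simple pole: residue = g(a) at a = (-5/9) - ((1/18)*sqrt(170))*i, which is (-15/76) + ((3801/54910)*sqrt(170))*i.


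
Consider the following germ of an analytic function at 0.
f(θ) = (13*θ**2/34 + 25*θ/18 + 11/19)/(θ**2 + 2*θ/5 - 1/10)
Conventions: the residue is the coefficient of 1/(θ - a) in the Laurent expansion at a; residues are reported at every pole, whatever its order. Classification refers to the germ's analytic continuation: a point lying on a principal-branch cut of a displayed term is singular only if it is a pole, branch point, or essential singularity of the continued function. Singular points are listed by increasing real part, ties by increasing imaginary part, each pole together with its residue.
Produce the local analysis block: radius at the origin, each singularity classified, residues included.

Radius of convergence at 0: -1/5 + (1/10)*sqrt(14).
At -1/5 - (1/10)*sqrt(14): a pole of order 1; residue 1891/3060 - (107557/813960)*sqrt(14).
At -1/5 + (1/10)*sqrt(14): a pole of order 1; residue 1891/3060 + (107557/813960)*sqrt(14).


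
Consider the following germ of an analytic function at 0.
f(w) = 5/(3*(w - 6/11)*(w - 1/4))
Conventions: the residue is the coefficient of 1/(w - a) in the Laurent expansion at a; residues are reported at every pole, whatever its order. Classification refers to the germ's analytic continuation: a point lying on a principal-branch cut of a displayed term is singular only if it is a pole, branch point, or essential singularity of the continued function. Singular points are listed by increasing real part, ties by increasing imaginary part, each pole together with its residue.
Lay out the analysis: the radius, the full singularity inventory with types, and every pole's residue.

Denominator factor (w - 6/11): pole of order 1 at 6/11, modulus 6/11.
Denominator factor (w - 1/4): pole of order 1 at 1/4, modulus 1/4.
The radius of convergence is the smallest modulus among the singular points: 1/4.
At the order-1 pole 1/4 set g(w) = (w - (1/4))*f(w) = 5/(3*(w - 6/11)).
Simple pole: residue = g(a) at a = 1/4, which is -220/39.
At the order-1 pole 6/11 set g(w) = (w - (6/11))*f(w) = 5/(3*(w - 1/4)).
Simple pole: residue = g(a) at a = 6/11, which is 220/39.
List the singular points by increasing real part (a conjugate pair: the negative imaginary part first).

Radius of convergence at 0: 1/4.
At 1/4: a pole of order 1; residue -220/39.
At 6/11: a pole of order 1; residue 220/39.


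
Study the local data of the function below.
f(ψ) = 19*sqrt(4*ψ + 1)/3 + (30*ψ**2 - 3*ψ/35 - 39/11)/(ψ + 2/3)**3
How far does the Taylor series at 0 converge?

The radius of convergence is 1/4.

Denominator factor (ψ + 2/3)^3: pole of order 3 at -2/3, modulus 2/3.
Branch term (19/3)*sqrt(1 - ψ/(-1/4)): its argument vanishes at ψ = -1/4, a square-root branch point, modulus 1/4.
The radius of convergence is the smallest modulus among the singular points: 1/4.


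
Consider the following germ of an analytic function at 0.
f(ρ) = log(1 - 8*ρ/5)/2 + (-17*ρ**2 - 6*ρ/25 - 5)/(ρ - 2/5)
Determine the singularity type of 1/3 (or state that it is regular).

Denominator factors: ρ - 2/5 = -1/15 at ρ = 1/3 — none vanishes.
Branch term log(1 - ρ/(5/8)): argument at 1/3 is 7/15, nonzero, so 1/3 is not its branch point (a point on a principal cut is still regular for the continued germ).
So the germ continues analytically to 1/3.

The point is a regular point.


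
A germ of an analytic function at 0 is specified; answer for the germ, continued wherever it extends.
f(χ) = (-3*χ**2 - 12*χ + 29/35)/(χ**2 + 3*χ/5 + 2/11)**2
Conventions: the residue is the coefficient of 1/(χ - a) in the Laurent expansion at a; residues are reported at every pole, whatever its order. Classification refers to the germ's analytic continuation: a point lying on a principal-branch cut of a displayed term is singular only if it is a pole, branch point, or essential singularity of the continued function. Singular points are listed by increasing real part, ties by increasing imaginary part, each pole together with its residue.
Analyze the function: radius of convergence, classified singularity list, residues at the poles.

Radius of convergence at 0: (1/11)*sqrt(22).
At (-3/10) - ((1/110)*sqrt(1111))*i: a pole of order 2; residue ((74750/71407)*sqrt(1111))*i.
At (-3/10) + ((1/110)*sqrt(1111))*i: a pole of order 2; residue -((74750/71407)*sqrt(1111))*i.


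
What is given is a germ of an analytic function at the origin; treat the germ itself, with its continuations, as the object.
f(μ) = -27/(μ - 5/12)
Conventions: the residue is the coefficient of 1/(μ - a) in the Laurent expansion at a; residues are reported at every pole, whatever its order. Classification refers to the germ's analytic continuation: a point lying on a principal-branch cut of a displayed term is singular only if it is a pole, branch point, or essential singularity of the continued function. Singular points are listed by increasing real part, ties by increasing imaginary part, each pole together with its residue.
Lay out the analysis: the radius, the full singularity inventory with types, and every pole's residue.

Denominator factor (μ - 5/12): pole of order 1 at 5/12, modulus 5/12.
The radius of convergence is the smallest modulus among the singular points: 5/12.
At the order-1 pole 5/12 set g(μ) = (μ - (5/12))*f(μ) = -27.
Simple pole: residue = g(a) at a = 5/12, which is -27.

Radius of convergence at 0: 5/12.
At 5/12: a pole of order 1; residue -27.


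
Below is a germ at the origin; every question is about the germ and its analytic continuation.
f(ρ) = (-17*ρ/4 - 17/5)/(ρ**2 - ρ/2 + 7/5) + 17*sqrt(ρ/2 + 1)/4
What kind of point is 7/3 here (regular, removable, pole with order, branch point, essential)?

The point is a regular point.

Denominator factors: ρ**2 - ρ/2 + 7/5 = 511/90 at ρ = 7/3 — none vanishes.
Branch term sqrt(1 - ρ/(-2)): argument at 7/3 is 13/6, nonzero, so 7/3 is not its branch point (a point on a principal cut is still regular for the continued germ).
So the germ continues analytically to 7/3.


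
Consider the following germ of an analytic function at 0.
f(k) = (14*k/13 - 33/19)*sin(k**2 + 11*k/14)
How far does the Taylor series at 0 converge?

The radius of convergence is infinite.

The factor sin(k**2 + 11*k/14) is entire and contributes no finite singular point.
The polynomial part has no poles.
No finite singular points: the Taylor series at 0 converges everywhere.


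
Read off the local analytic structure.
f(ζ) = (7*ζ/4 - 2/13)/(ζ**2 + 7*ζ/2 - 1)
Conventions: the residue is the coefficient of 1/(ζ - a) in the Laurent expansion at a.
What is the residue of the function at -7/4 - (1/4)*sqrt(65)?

The residue is 7/8 + (669/6760)*sqrt(65).

The factor ζ**2 + 7*ζ/2 - 1 splits as (ζ - a)(ζ - a') with a = -7/4 - (1/4)*sqrt(65), a' = -7/4 + (1/4)*sqrt(65). At the order-1 pole a set g(ζ) = (ζ - a)*f(ζ) = [7*ζ/4 - 2/13] / (ζ - a').
Simple pole: residue = g(a) at a = -7/4 - (1/4)*sqrt(65), which is 7/8 + (669/6760)*sqrt(65).


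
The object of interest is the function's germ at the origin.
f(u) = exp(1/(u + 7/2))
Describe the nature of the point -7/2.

The exponent 1/(u - (-7/2)) has a pole at -7/2, so exp(1/(u - (-7/2))) takes every nonzero value near it: an essential singularity (not a pole of any order).

The point is an essential singularity.


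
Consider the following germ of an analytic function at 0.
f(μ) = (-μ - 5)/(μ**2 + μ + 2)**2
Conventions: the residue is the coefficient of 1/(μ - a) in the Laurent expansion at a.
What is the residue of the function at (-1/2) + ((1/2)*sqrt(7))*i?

The factor μ**2 + μ + 2 splits as (μ - a)(μ - a') with a = (-1/2) + ((1/2)*sqrt(7))*i, a' = (-1/2) - ((1/2)*sqrt(7))*i. At the order-2 pole a set g(μ) = (μ - a)^2*f(μ) = [-μ - 5] / (μ - a')^2.
Order-2 pole: residue = g'(a); g'((-1/2) + ((1/2)*sqrt(7))*i) = ((9/49)*sqrt(7))*i, so the residue is ((9/49)*sqrt(7))*i.

The residue is ((9/49)*sqrt(7))*i.


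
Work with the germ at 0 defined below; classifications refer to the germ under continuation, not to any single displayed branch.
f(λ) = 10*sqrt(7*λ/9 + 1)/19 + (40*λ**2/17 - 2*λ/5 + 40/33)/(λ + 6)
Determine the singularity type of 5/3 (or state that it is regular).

Denominator factors: λ + 6 = 23/3 at λ = 5/3 — none vanishes.
Branch term sqrt(1 - λ/(-9/7)): argument at 5/3 is 62/27, nonzero, so 5/3 is not its branch point (a point on a principal cut is still regular for the continued germ).
So the germ continues analytically to 5/3.

The point is a regular point.


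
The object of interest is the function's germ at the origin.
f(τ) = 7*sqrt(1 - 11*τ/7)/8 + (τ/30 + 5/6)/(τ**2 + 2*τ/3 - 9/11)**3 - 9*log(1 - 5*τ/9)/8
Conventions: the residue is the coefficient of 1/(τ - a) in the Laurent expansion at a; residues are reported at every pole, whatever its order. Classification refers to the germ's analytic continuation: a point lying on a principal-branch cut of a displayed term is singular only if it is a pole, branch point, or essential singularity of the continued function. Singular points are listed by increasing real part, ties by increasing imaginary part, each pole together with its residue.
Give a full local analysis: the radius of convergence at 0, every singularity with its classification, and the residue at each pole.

Radius of convergence at 0: -1/3 + (2/33)*sqrt(253).
At -1/3 - (2/33)*sqrt(253): a pole of order 3; residue -(362637/31147520)*sqrt(253).
At -1/3 + (2/33)*sqrt(253): a pole of order 3; residue (362637/31147520)*sqrt(253).
At 7/11: an algebraic (square-root) branch point.
At 9/5: a logarithmic branch point.

Denominator factor (τ**2 + 2*τ/3 - 9/11)^3: discriminant 368/99, real irrational roots -1/3 + (2/33)*sqrt(253) and -1/3 - (2/33)*sqrt(253); poles of order 3, moduli -1/3 + (2/33)*sqrt(253) and 1/3 + (2/33)*sqrt(253).
Branch term (7/8)*sqrt(1 - τ/(7/11)): its argument vanishes at τ = 7/11, a square-root branch point, modulus 7/11.
Branch term (-9/8)*log(1 - τ/(9/5)): its argument vanishes at τ = 9/5, a logarithmic branch point, modulus 9/5.
The radius of convergence is the smallest modulus among the singular points: -1/3 + (2/33)*sqrt(253).
The branch terms are analytic at -1/3 - (2/33)*sqrt(253) and contribute nothing to the residue; only the rational part matters.
The factor τ**2 + 2*τ/3 - 9/11 splits as (τ - a)(τ - a') with a = -1/3 - (2/33)*sqrt(253), a' = -1/3 + (2/33)*sqrt(253). At the order-3 pole a set g(τ) = (τ - a)^3*(rational part) = [τ/30 + 5/6] / (τ - a')^3.
Order-3 pole: residue = g''(a)/2; g''(-1/3 - (2/33)*sqrt(253)) = -(362637/15573760)*sqrt(253), so the residue is -(362637/31147520)*sqrt(253).
The branch terms are analytic at -1/3 + (2/33)*sqrt(253) and contribute nothing to the residue; only the rational part matters.
The factor τ**2 + 2*τ/3 - 9/11 splits as (τ - a)(τ - a') with a = -1/3 + (2/33)*sqrt(253), a' = -1/3 - (2/33)*sqrt(253). At the order-3 pole a set g(τ) = (τ - a)^3*(rational part) = [τ/30 + 5/6] / (τ - a')^3.
Order-3 pole: residue = g''(a)/2; g''(-1/3 + (2/33)*sqrt(253)) = (362637/15573760)*sqrt(253), so the residue is (362637/31147520)*sqrt(253).
List the singular points by increasing real part (a conjugate pair: the negative imaginary part first).


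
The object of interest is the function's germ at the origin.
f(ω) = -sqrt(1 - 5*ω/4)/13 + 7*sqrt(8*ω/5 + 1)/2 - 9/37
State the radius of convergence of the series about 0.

Branch term (7/2)*sqrt(1 - ω/(-5/8)): its argument vanishes at ω = -5/8, a square-root branch point, modulus 5/8.
Branch term (-1/13)*sqrt(1 - ω/(4/5)): its argument vanishes at ω = 4/5, a square-root branch point, modulus 4/5.
The radius of convergence is the smallest modulus among the singular points: 5/8.

The radius of convergence is 5/8.


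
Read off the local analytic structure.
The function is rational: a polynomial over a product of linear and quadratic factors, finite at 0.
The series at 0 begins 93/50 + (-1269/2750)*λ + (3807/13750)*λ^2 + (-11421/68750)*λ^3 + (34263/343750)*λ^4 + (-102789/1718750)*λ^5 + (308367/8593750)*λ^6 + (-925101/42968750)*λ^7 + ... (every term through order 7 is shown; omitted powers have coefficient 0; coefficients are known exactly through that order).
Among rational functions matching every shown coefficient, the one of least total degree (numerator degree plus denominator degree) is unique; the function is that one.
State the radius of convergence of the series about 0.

No rational of total degree below 2 reproduces all 8 coefficients; solving the [1/1] Pade equations on them gives f(λ) = (12*λ/11 + 31/10)/(λ + 5/3), whose expansion matches every shown term.
Denominator factor (λ + 5/3): pole of order 1 at -5/3, modulus 5/3.
The radius of convergence is the smallest modulus among the singular points: 5/3.

The radius of convergence is 5/3.


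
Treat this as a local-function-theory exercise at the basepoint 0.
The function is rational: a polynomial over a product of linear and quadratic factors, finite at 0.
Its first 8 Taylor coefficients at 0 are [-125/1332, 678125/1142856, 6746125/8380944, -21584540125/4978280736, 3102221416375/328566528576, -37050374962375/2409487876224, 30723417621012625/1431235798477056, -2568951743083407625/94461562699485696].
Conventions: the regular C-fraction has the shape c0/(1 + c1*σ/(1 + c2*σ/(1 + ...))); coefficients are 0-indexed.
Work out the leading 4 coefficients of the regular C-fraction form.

The regular C-fraction coefficients are [-125/1332, 5425/858, -17872499/2327325, 692955504839/581749842450].


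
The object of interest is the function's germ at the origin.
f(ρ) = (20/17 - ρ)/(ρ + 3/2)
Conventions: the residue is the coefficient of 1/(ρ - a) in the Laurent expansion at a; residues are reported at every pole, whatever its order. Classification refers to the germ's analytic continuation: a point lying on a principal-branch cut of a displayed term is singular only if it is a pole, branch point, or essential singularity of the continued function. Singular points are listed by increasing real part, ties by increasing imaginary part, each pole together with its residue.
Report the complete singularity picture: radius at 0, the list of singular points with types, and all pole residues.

Radius of convergence at 0: 3/2.
At -3/2: a pole of order 1; residue 91/34.

Denominator factor (ρ + 3/2): pole of order 1 at -3/2, modulus 3/2.
The radius of convergence is the smallest modulus among the singular points: 3/2.
At the order-1 pole -3/2 set g(ρ) = (ρ - (-3/2))*f(ρ) = 20/17 - ρ.
Simple pole: residue = g(a) at a = -3/2, which is 91/34.


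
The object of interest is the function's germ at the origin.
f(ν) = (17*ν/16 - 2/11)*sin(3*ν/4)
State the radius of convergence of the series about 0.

The factor sin(3*ν/4) is entire and contributes no finite singular point.
The polynomial part has no poles.
No finite singular points: the Taylor series at 0 converges everywhere.

The radius of convergence is infinite.


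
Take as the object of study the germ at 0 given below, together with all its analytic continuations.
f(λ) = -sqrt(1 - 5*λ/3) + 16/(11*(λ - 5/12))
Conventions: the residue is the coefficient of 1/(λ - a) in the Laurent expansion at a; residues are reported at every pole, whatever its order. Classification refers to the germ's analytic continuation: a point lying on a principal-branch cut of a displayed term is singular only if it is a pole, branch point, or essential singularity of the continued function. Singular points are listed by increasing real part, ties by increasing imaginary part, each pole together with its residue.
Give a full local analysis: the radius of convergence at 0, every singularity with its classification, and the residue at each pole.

Radius of convergence at 0: 5/12.
At 5/12: a pole of order 1; residue 16/11.
At 3/5: an algebraic (square-root) branch point.

Denominator factor (λ - 5/12): pole of order 1 at 5/12, modulus 5/12.
Branch term (-1)*sqrt(1 - λ/(3/5)): its argument vanishes at λ = 3/5, a square-root branch point, modulus 3/5.
The radius of convergence is the smallest modulus among the singular points: 5/12.
The branch term is analytic at 5/12 and contributes nothing to the residue; only the rational part matters.
At the order-1 pole 5/12 set g(λ) = (λ - (5/12))*(rational part) = 16/11.
Simple pole: residue = g(a) at a = 5/12, which is 16/11.
List the singular points by increasing real part (a conjugate pair: the negative imaginary part first).


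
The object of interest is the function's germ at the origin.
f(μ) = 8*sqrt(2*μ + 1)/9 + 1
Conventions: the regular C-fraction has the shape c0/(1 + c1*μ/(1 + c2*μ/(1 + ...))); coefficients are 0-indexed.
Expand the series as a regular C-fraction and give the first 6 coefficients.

Taylor coefficients (expand at 0): a_0 = 17/9, a_1 = 8/9, a_2 = -4/9, a_3 = 4/9, a_4 = -5/9, a_5 = 7/9.
c0 = a_0 = 17/9. Peel one level at a time: if S = 1 + c*μ/S' with S'(0) = 1, then c is the μ-coefficient of S and S' = c*μ/(S - 1).
S_1 = c0/f = 1 + (-8/17)*μ + (132/289)*μ^2 + ...; c1 = -8/17.
S_2 = c1*μ/(S_1 - 1) = 1 + (33/34)*μ + (-1/4)*μ^2 + ...; c2 = 33/34.
S_3 = c2*μ/(S_2 - 1) = 1 + (17/66)*μ + (-833/4356)*μ^2 + ...; c3 = 17/66.
S_4 = c3*μ/(S_3 - 1) = 1 + (49/66)*μ + (-1/4)*μ^2 + ...; c4 = 49/66.
S_5 = c4*μ/(S_4 - 1) = 1 + (33/98)*μ + ...; c5 = 33/98.

The regular C-fraction coefficients are [17/9, -8/17, 33/34, 17/66, 49/66, 33/98].


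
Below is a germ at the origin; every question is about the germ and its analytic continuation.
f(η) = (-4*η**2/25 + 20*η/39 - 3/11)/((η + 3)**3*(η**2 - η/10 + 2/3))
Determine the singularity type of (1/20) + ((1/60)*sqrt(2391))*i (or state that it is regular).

The denominator factor η**2 - η/10 + 2/3 vanishes at (1/20) + ((1/60)*sqrt(2391))*i and appears to the power 1; the numerator there equals (-25243/178750) + ((1211/146250)*sqrt(2391))*i, nonzero, and no other factor vanishes.
Hence a pole whose order is the multiplicity, 1.

The point is a pole of order 1.


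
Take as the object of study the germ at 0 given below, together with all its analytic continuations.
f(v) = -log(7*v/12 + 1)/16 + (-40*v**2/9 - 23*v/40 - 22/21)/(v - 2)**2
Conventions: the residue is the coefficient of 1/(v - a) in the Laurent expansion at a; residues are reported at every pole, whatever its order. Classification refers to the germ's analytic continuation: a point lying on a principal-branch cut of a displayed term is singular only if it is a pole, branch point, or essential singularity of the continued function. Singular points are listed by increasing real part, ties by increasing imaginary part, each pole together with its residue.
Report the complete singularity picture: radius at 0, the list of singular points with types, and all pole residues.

Denominator factor (v - 2)^2: pole of order 2 at 2, modulus 2.
Branch term (-1/16)*log(1 - v/(-12/7)): its argument vanishes at v = -12/7, a logarithmic branch point, modulus 12/7.
The radius of convergence is the smallest modulus among the singular points: 12/7.
The branch term is analytic at 2 and contributes nothing to the residue; only the rational part matters.
At the order-2 pole 2 set g(v) = (v - (2))^2*(rational part) = -40*v**2/9 - 23*v/40 - 22/21.
Order-2 pole: residue = g'(a); g'(2) = -6607/360, so the residue is -6607/360.
List the singular points by increasing real part (a conjugate pair: the negative imaginary part first).

Radius of convergence at 0: 12/7.
At -12/7: a logarithmic branch point.
At 2: a pole of order 2; residue -6607/360.


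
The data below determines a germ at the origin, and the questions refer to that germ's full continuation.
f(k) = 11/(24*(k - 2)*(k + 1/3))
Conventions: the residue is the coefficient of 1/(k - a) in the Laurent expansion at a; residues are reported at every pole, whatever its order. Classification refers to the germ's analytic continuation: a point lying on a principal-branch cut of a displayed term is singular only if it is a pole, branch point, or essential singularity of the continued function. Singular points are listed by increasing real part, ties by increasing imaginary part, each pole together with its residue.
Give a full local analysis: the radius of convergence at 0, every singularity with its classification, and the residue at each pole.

Radius of convergence at 0: 1/3.
At -1/3: a pole of order 1; residue -11/56.
At 2: a pole of order 1; residue 11/56.

Denominator factor (k - 2): pole of order 1 at 2, modulus 2.
Denominator factor (k + 1/3): pole of order 1 at -1/3, modulus 1/3.
The radius of convergence is the smallest modulus among the singular points: 1/3.
At the order-1 pole -1/3 set g(k) = (k - (-1/3))*f(k) = 11/(24*(k - 2)).
Simple pole: residue = g(a) at a = -1/3, which is -11/56.
At the order-1 pole 2 set g(k) = (k - (2))*f(k) = 11/(24*(k + 1/3)).
Simple pole: residue = g(a) at a = 2, which is 11/56.
List the singular points by increasing real part (a conjugate pair: the negative imaginary part first).


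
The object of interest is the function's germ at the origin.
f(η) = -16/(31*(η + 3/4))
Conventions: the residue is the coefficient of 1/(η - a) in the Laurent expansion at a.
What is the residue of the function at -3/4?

The residue is -16/31.

At the order-1 pole -3/4 set g(η) = (η - (-3/4))*f(η) = -16/31.
Simple pole: residue = g(a) at a = -3/4, which is -16/31.


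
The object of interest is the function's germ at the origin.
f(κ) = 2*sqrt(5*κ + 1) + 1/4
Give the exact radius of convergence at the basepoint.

Branch term (2)*sqrt(1 - κ/(-1/5)): its argument vanishes at κ = -1/5, a square-root branch point, modulus 1/5.
The radius of convergence is the smallest modulus among the singular points: 1/5.

The radius of convergence is 1/5.


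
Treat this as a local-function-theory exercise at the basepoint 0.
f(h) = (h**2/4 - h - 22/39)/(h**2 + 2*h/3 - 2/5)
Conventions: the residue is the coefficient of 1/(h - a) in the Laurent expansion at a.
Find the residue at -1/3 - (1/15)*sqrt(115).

The factor h**2 + 2*h/3 - 2/5 splits as (h - a)(h - a') with a = -1/3 - (1/15)*sqrt(115), a' = -1/3 + (1/15)*sqrt(115). At the order-1 pole a set g(h) = (h - a)*f(h) = [h**2/4 - h - 22/39] / (h - a').
Simple pole: residue = g(a) at a = -1/3 - (1/15)*sqrt(115), which is -7/12 + (22/4485)*sqrt(115).

The residue is -7/12 + (22/4485)*sqrt(115).


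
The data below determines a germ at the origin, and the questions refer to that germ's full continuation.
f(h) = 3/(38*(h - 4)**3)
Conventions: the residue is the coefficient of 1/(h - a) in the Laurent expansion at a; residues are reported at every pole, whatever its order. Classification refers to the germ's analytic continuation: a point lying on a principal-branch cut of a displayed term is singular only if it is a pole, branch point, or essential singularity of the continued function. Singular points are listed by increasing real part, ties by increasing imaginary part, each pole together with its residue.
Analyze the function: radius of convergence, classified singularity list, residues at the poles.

Radius of convergence at 0: 4.
At 4: a pole of order 3; residue 0.

Denominator factor (h - 4)^3: pole of order 3 at 4, modulus 4.
The radius of convergence is the smallest modulus among the singular points: 4.
At the order-3 pole 4 set g(h) = (h - (4))^3*f(h) = 3/38.
Order-3 pole: residue = g''(a)/2; g''(4) = 0, so the residue is 0.


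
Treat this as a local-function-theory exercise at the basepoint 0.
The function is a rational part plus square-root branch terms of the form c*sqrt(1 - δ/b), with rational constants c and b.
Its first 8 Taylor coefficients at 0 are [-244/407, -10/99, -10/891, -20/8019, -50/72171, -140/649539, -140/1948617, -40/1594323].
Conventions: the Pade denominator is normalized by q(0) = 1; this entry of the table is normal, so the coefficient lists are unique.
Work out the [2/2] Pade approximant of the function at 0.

The Pade approximant has numerator coefficients [-244/407, 362/3663, 496/32967]; denominator coefficients [1, -1/3, 1/81].

Taylor coefficients needed (read off): a_0 = -244/407, a_1 = -10/99, a_2 = -10/891, a_3 = -20/8019, a_4 = -50/72171.
Write the denominator as Q(δ) = 1 + q1*δ + q2*δ^2. Requiring Q*f - P = O(δ^5) with deg P <= 2 kills the coefficients of δ^3..δ^4 in Q*f:
  δ^3: a_3 + q1*a_2 + q2*a_1 = 0, i.e. -20/8019 + (-10/891)*q1 + (-10/99)*q2 = 0.
  δ^4: a_4 + q1*a_3 + q2*a_2 = 0, i.e. -50/72171 + (-20/8019)*q1 + (-10/891)*q2 = 0.
Solving this linear system: q1 = -1/3, q2 = 1/81.
The numerator is Q*f truncated at degree 2: P0 = a_0 = -244/407; P1 = a_1 + q1*a_0 = 362/3663; P2 = a_2 + q1*a_1 + q2*a_0 = 496/32967.


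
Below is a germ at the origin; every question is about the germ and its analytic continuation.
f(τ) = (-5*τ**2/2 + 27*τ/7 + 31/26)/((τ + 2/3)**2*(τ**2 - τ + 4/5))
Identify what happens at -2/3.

The denominator factor τ + 2/3 vanishes at -2/3 and appears to the power 2; the numerator there equals -4079/1638, nonzero, and no other factor vanishes.
Hence a pole whose order is the multiplicity, 2.

The point is a pole of order 2.


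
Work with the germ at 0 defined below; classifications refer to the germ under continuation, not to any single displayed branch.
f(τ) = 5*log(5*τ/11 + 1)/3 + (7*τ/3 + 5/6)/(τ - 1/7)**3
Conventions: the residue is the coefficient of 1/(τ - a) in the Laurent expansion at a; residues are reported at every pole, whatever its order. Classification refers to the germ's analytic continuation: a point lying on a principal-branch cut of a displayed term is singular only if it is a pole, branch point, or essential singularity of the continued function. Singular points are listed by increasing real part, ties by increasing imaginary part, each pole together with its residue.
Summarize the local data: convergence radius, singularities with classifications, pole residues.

Denominator factor (τ - 1/7)^3: pole of order 3 at 1/7, modulus 1/7.
Branch term (5/3)*log(1 - τ/(-11/5)): its argument vanishes at τ = -11/5, a logarithmic branch point, modulus 11/5.
The radius of convergence is the smallest modulus among the singular points: 1/7.
The branch term is analytic at 1/7 and contributes nothing to the residue; only the rational part matters.
At the order-3 pole 1/7 set g(τ) = (τ - (1/7))^3*(rational part) = 7*τ/3 + 5/6.
Order-3 pole: residue = g''(a)/2; g''(1/7) = 0, so the residue is 0.
List the singular points by increasing real part (a conjugate pair: the negative imaginary part first).

Radius of convergence at 0: 1/7.
At -11/5: a logarithmic branch point.
At 1/7: a pole of order 3; residue 0.
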